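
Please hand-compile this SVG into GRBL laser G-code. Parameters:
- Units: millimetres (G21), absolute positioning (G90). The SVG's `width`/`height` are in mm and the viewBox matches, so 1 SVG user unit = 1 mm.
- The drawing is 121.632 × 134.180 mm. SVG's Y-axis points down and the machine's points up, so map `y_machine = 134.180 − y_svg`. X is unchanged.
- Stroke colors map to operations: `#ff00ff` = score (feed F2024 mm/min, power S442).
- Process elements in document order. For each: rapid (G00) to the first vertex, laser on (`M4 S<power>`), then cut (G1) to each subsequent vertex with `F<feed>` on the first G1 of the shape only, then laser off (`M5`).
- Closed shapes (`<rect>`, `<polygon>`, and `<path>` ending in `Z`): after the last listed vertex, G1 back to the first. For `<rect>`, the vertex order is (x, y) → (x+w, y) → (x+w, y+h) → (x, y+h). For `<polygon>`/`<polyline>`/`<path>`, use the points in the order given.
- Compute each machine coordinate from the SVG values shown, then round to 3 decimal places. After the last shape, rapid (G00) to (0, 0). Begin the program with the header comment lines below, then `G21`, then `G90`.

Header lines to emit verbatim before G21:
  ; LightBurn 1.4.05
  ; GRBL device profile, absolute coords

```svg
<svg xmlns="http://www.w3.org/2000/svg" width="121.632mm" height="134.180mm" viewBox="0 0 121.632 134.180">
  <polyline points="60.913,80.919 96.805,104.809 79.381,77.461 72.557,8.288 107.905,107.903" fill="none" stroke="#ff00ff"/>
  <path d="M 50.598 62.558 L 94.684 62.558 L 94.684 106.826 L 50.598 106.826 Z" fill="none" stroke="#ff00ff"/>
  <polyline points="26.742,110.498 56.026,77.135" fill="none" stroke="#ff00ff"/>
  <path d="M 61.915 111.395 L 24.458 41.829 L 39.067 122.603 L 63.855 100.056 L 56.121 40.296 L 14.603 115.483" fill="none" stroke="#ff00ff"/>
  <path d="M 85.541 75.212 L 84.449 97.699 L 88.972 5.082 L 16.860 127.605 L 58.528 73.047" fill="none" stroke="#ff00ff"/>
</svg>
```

; LightBurn 1.4.05
; GRBL device profile, absolute coords
G21
G90
G00 X60.913 Y53.261
M4 S442
G1 X96.805 Y29.371 F2024
G1 X79.381 Y56.719
G1 X72.557 Y125.892
G1 X107.905 Y26.277
M5
G00 X50.598 Y71.622
M4 S442
G1 X94.684 Y71.622 F2024
G1 X94.684 Y27.354
G1 X50.598 Y27.354
G1 X50.598 Y71.622
M5
G00 X26.742 Y23.682
M4 S442
G1 X56.026 Y57.045 F2024
M5
G00 X61.915 Y22.785
M4 S442
G1 X24.458 Y92.351 F2024
G1 X39.067 Y11.577
G1 X63.855 Y34.124
G1 X56.121 Y93.884
G1 X14.603 Y18.697
M5
G00 X85.541 Y58.968
M4 S442
G1 X84.449 Y36.481 F2024
G1 X88.972 Y129.098
G1 X16.860 Y6.575
G1 X58.528 Y61.133
M5
G00 X0.000 Y0.000

1 u = 1 mm; y_m = 134.180 − y.

[1] `<polyline>` open polyline, #ff00ff→score S442 F2024: (60.913,53.261) → (96.805,29.371) → (79.381,56.719) → (72.557,125.892) → (107.905,26.277)

[2] `<path>` rectangle, #ff00ff→score S442 F2024: (50.598,71.622) → (94.684,71.622) → (94.684,27.354) → (50.598,27.354) → (50.598,71.622) (closed)

[3] `<polyline>` line segment, #ff00ff→score S442 F2024: (26.742,23.682) → (56.026,57.045)

[4] `<path>` open polyline, #ff00ff→score S442 F2024: (61.915,22.785) → (24.458,92.351) → (39.067,11.577) → (63.855,34.124) → (56.121,93.884) → (14.603,18.697)

[5] `<path>` open polyline, #ff00ff→score S442 F2024: (85.541,58.968) → (84.449,36.481) → (88.972,129.098) → (16.860,6.575) → (58.528,61.133)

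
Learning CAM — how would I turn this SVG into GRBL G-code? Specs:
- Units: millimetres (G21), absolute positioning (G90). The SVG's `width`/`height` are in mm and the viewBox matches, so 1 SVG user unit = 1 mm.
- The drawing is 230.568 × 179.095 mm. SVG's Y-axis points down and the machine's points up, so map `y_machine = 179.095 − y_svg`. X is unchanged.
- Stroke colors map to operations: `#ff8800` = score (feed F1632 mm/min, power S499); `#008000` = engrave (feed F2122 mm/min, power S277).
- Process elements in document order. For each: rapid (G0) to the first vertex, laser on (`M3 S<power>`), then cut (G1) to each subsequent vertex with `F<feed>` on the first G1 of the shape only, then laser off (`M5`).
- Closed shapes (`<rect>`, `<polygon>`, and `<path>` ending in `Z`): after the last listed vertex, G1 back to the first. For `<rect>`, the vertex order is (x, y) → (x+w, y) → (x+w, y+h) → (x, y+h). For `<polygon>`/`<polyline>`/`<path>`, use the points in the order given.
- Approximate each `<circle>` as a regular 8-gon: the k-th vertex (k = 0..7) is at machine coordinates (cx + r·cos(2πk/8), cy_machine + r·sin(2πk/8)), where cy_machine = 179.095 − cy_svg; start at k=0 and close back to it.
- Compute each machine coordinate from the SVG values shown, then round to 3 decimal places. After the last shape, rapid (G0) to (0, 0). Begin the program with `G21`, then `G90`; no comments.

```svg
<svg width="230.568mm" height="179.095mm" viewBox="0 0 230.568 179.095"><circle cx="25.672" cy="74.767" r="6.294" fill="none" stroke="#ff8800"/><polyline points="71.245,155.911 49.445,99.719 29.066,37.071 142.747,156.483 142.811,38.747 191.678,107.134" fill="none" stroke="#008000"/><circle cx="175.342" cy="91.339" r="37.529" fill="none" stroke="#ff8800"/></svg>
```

Since the viewBox matches the mm dimensions, user units are millimetres directly. The only transform is the Y-flip y_m = 179.095 − y_svg.

Shape 1 is a circle drawn with `<circle>`. Its stroke #ff8800 means score at S499, F1632. After flipping Y the toolpath is (31.966,104.328) → (30.123,108.779) → (25.672,110.622) → (21.221,108.779) → (19.378,104.328) → (21.221,99.877) → (25.672,98.034) → (30.123,99.877) → (31.966,104.328), returning to the start.

Shape 2 is a open polyline drawn with `<polyline>`. Its stroke #008000 means engrave at S277, F2122. After flipping Y the toolpath is (71.245,23.184) → (49.445,79.376) → (29.066,142.024) → (142.747,22.612) → (142.811,140.348) → (191.678,71.961).

Shape 3 is a circle drawn with `<circle>`. Its stroke #ff8800 means score at S499, F1632. After flipping Y the toolpath is (212.871,87.756) → (201.879,114.293) → (175.342,125.285) → (148.805,114.293) → (137.813,87.756) → (148.805,61.219) → (175.342,50.227) → (201.879,61.219) → (212.871,87.756), returning to the start.

G21
G90
G0 X31.966 Y104.328
M3 S499
G1 X30.123 Y108.779 F1632
G1 X25.672 Y110.622
G1 X21.221 Y108.779
G1 X19.378 Y104.328
G1 X21.221 Y99.877
G1 X25.672 Y98.034
G1 X30.123 Y99.877
G1 X31.966 Y104.328
M5
G0 X71.245 Y23.184
M3 S277
G1 X49.445 Y79.376 F2122
G1 X29.066 Y142.024
G1 X142.747 Y22.612
G1 X142.811 Y140.348
G1 X191.678 Y71.961
M5
G0 X212.871 Y87.756
M3 S499
G1 X201.879 Y114.293 F1632
G1 X175.342 Y125.285
G1 X148.805 Y114.293
G1 X137.813 Y87.756
G1 X148.805 Y61.219
G1 X175.342 Y50.227
G1 X201.879 Y61.219
G1 X212.871 Y87.756
M5
G0 X0.000 Y0.000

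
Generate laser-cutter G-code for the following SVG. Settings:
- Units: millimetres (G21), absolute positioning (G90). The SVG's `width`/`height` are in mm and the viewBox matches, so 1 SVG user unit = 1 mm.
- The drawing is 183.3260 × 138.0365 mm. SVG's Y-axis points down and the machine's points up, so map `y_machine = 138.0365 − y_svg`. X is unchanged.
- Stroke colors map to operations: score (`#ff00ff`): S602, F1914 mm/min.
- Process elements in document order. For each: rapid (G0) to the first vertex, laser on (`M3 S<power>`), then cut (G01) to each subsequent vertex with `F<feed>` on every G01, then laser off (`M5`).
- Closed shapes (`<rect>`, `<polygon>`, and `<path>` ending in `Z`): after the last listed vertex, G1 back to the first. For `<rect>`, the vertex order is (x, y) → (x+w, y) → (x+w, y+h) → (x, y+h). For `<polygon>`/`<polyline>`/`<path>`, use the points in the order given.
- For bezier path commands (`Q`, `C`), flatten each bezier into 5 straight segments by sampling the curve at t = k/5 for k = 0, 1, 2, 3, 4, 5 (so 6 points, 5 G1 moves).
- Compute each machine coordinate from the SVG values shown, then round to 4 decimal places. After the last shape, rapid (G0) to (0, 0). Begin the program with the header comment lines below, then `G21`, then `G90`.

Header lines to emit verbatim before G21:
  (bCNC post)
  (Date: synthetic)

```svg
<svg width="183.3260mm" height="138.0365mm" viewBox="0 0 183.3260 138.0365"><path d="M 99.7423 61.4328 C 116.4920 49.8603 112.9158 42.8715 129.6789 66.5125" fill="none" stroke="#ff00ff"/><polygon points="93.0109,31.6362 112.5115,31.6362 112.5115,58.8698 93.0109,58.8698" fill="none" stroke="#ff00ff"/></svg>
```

viewBox `0 0 183.3260 138.0365` with mm width/height → 1 unit = 1 mm. Flip: y_m = 138.0365 − y_svg.

**Shape 1** — `<path>` cubic bezier, stroke `#ff00ff` → score (S602, F1914). Control points (SVG): P0=(99.7423,61.4328), P1=(116.4920,49.8603), P2=(112.9158,42.8715), P3=(129.6789,66.5125); sampled at t=k/5. Machine vertices: (99.7423,76.6037) → (107.6783,82.7888) → (112.6881,86.6236) → (116.7235,86.8578) → (121.7364,82.2414) → (129.6789,71.5240). Open path.

**Shape 2** — `<polygon>` rectangle, stroke `#ff00ff` → score (S602, F1914). Machine vertices: (93.0109,106.4003) → (112.5115,106.4003) → (112.5115,79.1667) → (93.0109,79.1667) → (93.0109,106.4003). Closed: final G1 returns to the first vertex.

(bCNC post)
(Date: synthetic)
G21
G90
G0 X99.7423 Y76.6037
M3 S602
G01 X107.6783 Y82.7888 F1914
G01 X112.6881 Y86.6236 F1914
G01 X116.7235 Y86.8578 F1914
G01 X121.7364 Y82.2414 F1914
G01 X129.6789 Y71.5240 F1914
M5
G0 X93.0109 Y106.4003
M3 S602
G01 X112.5115 Y106.4003 F1914
G01 X112.5115 Y79.1667 F1914
G01 X93.0109 Y79.1667 F1914
G01 X93.0109 Y106.4003 F1914
M5
G0 X0.0000 Y0.0000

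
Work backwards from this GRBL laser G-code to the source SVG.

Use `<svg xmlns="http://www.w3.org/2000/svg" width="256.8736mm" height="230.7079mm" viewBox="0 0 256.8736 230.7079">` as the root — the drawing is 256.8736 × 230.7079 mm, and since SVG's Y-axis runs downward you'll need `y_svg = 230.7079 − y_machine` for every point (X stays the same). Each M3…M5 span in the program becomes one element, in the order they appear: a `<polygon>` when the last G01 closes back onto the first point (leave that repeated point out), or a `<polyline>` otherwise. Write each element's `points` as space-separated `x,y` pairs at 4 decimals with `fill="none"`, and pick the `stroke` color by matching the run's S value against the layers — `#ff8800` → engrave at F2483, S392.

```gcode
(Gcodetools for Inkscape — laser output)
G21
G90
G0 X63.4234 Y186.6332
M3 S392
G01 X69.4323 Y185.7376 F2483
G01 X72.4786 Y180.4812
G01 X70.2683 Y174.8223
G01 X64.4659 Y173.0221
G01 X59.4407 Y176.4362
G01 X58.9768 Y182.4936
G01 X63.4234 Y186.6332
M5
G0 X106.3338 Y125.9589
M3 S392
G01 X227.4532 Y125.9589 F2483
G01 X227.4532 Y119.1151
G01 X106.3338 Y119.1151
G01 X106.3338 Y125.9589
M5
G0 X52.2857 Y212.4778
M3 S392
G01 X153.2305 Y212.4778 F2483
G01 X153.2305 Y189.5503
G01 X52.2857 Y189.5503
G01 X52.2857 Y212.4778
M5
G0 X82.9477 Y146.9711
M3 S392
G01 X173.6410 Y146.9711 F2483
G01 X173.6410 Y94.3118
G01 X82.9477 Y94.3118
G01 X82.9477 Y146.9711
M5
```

<svg xmlns="http://www.w3.org/2000/svg" width="256.8736mm" height="230.7079mm" viewBox="0 0 256.8736 230.7079">
  <polygon points="63.4234,44.0747 69.4323,44.9703 72.4786,50.2267 70.2683,55.8856 64.4659,57.6858 59.4407,54.2717 58.9768,48.2143" fill="none" stroke="#ff8800"/>
  <polygon points="106.3338,104.7490 227.4532,104.7490 227.4532,111.5928 106.3338,111.5928" fill="none" stroke="#ff8800"/>
  <polygon points="52.2857,18.2301 153.2305,18.2301 153.2305,41.1576 52.2857,41.1576" fill="none" stroke="#ff8800"/>
  <polygon points="82.9477,83.7368 173.6410,83.7368 173.6410,136.3961 82.9477,136.3961" fill="none" stroke="#ff8800"/>
</svg>

Each laser-on run becomes one SVG element. Flip Y back into SVG space with y_svg = 230.7079 − y_machine. Every run uses S392, so all elements get stroke `#ff8800` (engrave).

Run 1: The run returns to its start, so emit a `<polygon>` with points (Y-flipped): 63.4234,44.0747 69.4323,44.9703 72.4786,50.2267 70.2683,55.8856 64.4659,57.6858 59.4407,54.2717 58.9768,48.2143.

Run 2: The run returns to its start, so emit a `<polygon>` with points (Y-flipped): 106.3338,104.7490 227.4532,104.7490 227.4532,111.5928 106.3338,111.5928.

Run 3: The run returns to its start, so emit a `<polygon>` with points (Y-flipped): 52.2857,18.2301 153.2305,18.2301 153.2305,41.1576 52.2857,41.1576.

Run 4: The run returns to its start, so emit a `<polygon>` with points (Y-flipped): 82.9477,83.7368 173.6410,83.7368 173.6410,136.3961 82.9477,136.3961.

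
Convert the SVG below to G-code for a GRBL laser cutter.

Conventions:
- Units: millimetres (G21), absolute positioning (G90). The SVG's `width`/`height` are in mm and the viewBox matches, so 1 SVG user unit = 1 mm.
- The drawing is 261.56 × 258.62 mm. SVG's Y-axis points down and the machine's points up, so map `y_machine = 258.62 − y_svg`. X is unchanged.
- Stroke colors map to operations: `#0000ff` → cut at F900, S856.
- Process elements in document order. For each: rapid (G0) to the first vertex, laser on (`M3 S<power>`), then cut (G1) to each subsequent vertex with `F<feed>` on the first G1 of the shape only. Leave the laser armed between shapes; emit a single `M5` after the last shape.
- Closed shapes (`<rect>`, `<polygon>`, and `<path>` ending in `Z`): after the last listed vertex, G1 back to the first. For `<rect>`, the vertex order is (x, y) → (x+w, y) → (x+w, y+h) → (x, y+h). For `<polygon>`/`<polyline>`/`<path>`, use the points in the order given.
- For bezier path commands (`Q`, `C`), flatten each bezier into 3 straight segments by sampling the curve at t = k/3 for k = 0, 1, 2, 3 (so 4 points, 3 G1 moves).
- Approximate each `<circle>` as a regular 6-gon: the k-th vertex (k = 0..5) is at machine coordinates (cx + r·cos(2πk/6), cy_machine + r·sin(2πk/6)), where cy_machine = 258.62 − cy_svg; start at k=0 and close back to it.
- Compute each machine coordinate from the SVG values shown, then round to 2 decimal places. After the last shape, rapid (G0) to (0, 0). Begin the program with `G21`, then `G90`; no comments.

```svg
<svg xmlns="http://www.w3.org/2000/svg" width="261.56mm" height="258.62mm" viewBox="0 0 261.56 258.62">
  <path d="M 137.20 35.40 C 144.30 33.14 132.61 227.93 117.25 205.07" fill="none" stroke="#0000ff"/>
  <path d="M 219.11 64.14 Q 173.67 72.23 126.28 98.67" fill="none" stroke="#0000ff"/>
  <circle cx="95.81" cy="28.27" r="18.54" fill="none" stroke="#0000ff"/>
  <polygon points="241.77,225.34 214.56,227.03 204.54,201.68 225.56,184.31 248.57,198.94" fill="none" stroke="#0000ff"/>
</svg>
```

G21
G90
G0 X137.20 Y223.22
M3 S856
G1 X138.60 Y175.16 F900
G1 X130.83 Y87.88
G1 X117.25 Y53.55
G0 X219.11 Y194.48
M3 S856
G1 X188.60 Y187.05 F900
G1 X157.66 Y175.54
G1 X126.28 Y159.95
G0 X114.35 Y230.35
M3 S856
G1 X105.08 Y246.41 F900
G1 X86.54 Y246.41
G1 X77.27 Y230.35
G1 X86.54 Y214.29
G1 X105.08 Y214.29
G1 X114.35 Y230.35
G0 X241.77 Y33.28
M3 S856
G1 X214.56 Y31.59 F900
G1 X204.54 Y56.94
G1 X225.56 Y74.31
G1 X248.57 Y59.68
G1 X241.77 Y33.28
M5
G0 X0.00 Y0.00

viewBox `0 0 261.56 258.62` with mm width/height → 1 unit = 1 mm. Flip: y_m = 258.62 − y_svg.

**Shape 1** — `<path>` cubic bezier, stroke `#0000ff` → cut (S856, F900). Control points (SVG): P0=(137.20,35.40), P1=(144.30,33.14), P2=(132.61,227.93), P3=(117.25,205.07); sampled at t=k/3. Machine vertices: (137.20,223.22) → (138.60,175.16) → (130.83,87.88) → (117.25,53.55). Open path.

**Shape 2** — `<path>` quadratic bezier, stroke `#0000ff` → cut (S856, F900). Control points (SVG): P0=(219.11,64.14), P1=(173.67,72.23), P2=(126.28,98.67); sampled at t=k/3. Machine vertices: (219.11,194.48) → (188.60,187.05) → (157.66,175.54) → (126.28,159.95). Open path.

**Shape 3** — `<circle>` circle, stroke `#0000ff` → cut (S856, F900). Machine vertices: (114.35,230.35) → (105.08,246.41) → (86.54,246.41) → (77.27,230.35) → (86.54,214.29) → (105.08,214.29) → (114.35,230.35). Closed: final G1 returns to the first vertex.

**Shape 4** — `<polygon>` regular polygon, stroke `#0000ff` → cut (S856, F900). Machine vertices: (241.77,33.28) → (214.56,31.59) → (204.54,56.94) → (225.56,74.31) → (248.57,59.68) → (241.77,33.28). Closed: final G1 returns to the first vertex.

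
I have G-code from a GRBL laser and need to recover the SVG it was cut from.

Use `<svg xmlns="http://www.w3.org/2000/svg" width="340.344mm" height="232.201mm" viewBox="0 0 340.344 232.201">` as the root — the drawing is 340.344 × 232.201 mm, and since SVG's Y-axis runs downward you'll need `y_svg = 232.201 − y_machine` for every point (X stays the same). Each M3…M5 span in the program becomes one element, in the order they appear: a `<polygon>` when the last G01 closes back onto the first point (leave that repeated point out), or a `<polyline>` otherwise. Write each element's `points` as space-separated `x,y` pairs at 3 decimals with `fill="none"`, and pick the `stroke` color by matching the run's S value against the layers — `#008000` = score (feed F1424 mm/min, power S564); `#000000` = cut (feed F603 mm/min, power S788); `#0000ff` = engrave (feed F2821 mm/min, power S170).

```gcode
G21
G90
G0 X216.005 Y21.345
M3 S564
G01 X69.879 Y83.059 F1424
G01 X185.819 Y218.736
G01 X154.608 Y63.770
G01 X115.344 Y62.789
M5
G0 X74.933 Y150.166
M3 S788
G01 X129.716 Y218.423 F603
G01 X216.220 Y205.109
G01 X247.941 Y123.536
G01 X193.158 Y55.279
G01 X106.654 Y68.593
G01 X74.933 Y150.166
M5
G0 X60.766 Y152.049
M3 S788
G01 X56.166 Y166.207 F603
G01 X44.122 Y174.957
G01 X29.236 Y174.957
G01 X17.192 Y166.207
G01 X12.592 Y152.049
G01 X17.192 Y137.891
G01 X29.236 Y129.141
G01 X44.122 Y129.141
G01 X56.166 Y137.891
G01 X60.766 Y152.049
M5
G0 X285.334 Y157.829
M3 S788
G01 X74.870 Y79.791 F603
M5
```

y_svg = 232.201 − y_m.

[1] S564→`#008000` (score); open run; points: 216.005,210.856 69.879,149.142 185.819,13.465 154.608,168.431 115.344,169.412

[2] S788→`#000000` (cut); closed run; points: 74.933,82.035 129.716,13.778 216.220,27.092 247.941,108.665 193.158,176.922 106.654,163.608

[3] S788→`#000000` (cut); closed run; points: 60.766,80.152 56.166,65.994 44.122,57.244 29.236,57.244 17.192,65.994 12.592,80.152 17.192,94.310 29.236,103.060 44.122,103.060 56.166,94.310

[4] S788→`#000000` (cut); open run; points: 285.334,74.372 74.870,152.410

<svg xmlns="http://www.w3.org/2000/svg" width="340.344mm" height="232.201mm" viewBox="0 0 340.344 232.201">
  <polyline points="216.005,210.856 69.879,149.142 185.819,13.465 154.608,168.431 115.344,169.412" fill="none" stroke="#008000"/>
  <polygon points="74.933,82.035 129.716,13.778 216.220,27.092 247.941,108.665 193.158,176.922 106.654,163.608" fill="none" stroke="#000000"/>
  <polygon points="60.766,80.152 56.166,65.994 44.122,57.244 29.236,57.244 17.192,65.994 12.592,80.152 17.192,94.310 29.236,103.060 44.122,103.060 56.166,94.310" fill="none" stroke="#000000"/>
  <polyline points="285.334,74.372 74.870,152.410" fill="none" stroke="#000000"/>
</svg>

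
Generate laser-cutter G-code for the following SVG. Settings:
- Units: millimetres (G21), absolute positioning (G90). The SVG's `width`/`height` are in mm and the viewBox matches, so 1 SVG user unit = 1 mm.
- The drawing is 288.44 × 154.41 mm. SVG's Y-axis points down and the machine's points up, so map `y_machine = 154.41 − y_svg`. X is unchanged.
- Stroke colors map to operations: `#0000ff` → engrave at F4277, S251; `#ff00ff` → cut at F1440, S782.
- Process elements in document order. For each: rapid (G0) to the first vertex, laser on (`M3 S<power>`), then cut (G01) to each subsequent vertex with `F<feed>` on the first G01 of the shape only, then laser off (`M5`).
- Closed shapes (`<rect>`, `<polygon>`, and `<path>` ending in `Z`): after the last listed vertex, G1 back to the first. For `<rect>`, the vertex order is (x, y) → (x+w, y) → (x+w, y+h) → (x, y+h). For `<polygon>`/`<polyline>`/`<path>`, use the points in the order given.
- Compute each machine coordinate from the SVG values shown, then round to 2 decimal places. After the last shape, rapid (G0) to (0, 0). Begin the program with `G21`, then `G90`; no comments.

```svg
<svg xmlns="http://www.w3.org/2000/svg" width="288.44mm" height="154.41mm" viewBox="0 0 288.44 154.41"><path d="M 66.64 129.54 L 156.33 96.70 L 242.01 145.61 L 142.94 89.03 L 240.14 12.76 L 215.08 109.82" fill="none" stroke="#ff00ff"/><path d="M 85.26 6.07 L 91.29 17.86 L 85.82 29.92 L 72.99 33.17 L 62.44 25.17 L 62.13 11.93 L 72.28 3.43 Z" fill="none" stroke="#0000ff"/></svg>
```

G21
G90
G0 X66.64 Y24.87
M3 S782
G01 X156.33 Y57.71 F1440
G01 X242.01 Y8.80
G01 X142.94 Y65.38
G01 X240.14 Y141.65
G01 X215.08 Y44.59
M5
G0 X85.26 Y148.34
M3 S251
G01 X91.29 Y136.55 F4277
G01 X85.82 Y124.49
G01 X72.99 Y121.24
G01 X62.44 Y129.24
G01 X62.13 Y142.48
G01 X72.28 Y150.98
G01 X85.26 Y148.34
M5
G0 X0.00 Y0.00

viewBox `0 0 288.44 154.41` with mm width/height → 1 unit = 1 mm. Flip: y_m = 154.41 − y_svg.

**Shape 1** — `<path>` open polyline, stroke `#ff00ff` → cut (S782, F1440). Machine vertices: (66.64,24.87) → (156.33,57.71) → (242.01,8.80) → (142.94,65.38) → (240.14,141.65) → (215.08,44.59). Open path.

**Shape 2** — `<path>` regular polygon, stroke `#0000ff` → engrave (S251, F4277). Machine vertices: (85.26,148.34) → (91.29,136.55) → (85.82,124.49) → (72.99,121.24) → (62.44,129.24) → (62.13,142.48) → (72.28,150.98) → (85.26,148.34). Closed: final G1 returns to the first vertex.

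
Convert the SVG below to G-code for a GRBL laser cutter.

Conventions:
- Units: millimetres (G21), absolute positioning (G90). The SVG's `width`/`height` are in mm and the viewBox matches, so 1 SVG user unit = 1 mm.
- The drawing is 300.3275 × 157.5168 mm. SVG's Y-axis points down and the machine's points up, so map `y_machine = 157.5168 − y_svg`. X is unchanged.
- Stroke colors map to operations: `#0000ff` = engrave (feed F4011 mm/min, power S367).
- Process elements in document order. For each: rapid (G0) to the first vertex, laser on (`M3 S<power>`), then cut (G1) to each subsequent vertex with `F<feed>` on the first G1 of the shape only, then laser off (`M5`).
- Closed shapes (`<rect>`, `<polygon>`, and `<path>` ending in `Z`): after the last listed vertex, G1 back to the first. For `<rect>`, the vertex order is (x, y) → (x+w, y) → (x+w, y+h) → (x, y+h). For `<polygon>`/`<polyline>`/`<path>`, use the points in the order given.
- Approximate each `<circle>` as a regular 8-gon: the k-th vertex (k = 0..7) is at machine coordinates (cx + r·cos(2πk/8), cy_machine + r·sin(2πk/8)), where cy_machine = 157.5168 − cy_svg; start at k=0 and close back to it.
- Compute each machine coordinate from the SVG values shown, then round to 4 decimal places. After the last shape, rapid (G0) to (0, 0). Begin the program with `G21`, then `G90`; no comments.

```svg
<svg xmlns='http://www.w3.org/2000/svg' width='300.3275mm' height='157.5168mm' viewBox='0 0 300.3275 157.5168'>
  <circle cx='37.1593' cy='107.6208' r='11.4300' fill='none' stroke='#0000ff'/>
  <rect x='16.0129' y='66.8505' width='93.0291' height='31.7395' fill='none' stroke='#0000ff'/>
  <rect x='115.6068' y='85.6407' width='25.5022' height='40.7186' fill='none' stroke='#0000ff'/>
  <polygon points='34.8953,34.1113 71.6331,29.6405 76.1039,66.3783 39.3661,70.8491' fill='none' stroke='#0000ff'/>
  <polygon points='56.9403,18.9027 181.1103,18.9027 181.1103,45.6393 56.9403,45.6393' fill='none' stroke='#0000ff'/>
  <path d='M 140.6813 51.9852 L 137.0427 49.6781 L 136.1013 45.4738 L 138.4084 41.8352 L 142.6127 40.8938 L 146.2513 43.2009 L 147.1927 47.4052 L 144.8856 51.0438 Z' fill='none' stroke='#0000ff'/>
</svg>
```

G21
G90
G0 X48.5893 Y49.8960
M3 S367
G1 X45.2415 Y57.9782 F4011
G1 X37.1593 Y61.3260
G1 X29.0771 Y57.9782
G1 X25.7293 Y49.8960
G1 X29.0771 Y41.8138
G1 X37.1593 Y38.4660
G1 X45.2415 Y41.8138
G1 X48.5893 Y49.8960
M5
G0 X16.0129 Y90.6663
M3 S367
G1 X109.0420 Y90.6663 F4011
G1 X109.0420 Y58.9268
G1 X16.0129 Y58.9268
G1 X16.0129 Y90.6663
M5
G0 X115.6068 Y71.8761
M3 S367
G1 X141.1090 Y71.8761 F4011
G1 X141.1090 Y31.1575
G1 X115.6068 Y31.1575
G1 X115.6068 Y71.8761
M5
G0 X34.8953 Y123.4055
M3 S367
G1 X71.6331 Y127.8763 F4011
G1 X76.1039 Y91.1385
G1 X39.3661 Y86.6677
G1 X34.8953 Y123.4055
M5
G0 X56.9403 Y138.6141
M3 S367
G1 X181.1103 Y138.6141 F4011
G1 X181.1103 Y111.8775
G1 X56.9403 Y111.8775
G1 X56.9403 Y138.6141
M5
G0 X140.6813 Y105.5316
M3 S367
G1 X137.0427 Y107.8387 F4011
G1 X136.1013 Y112.0430
G1 X138.4084 Y115.6816
G1 X142.6127 Y116.6230
G1 X146.2513 Y114.3159
G1 X147.1927 Y110.1116
G1 X144.8856 Y106.4730
G1 X140.6813 Y105.5316
M5
G0 X0.0000 Y0.0000

viewBox `0 0 300.3275 157.5168` with mm width/height → 1 unit = 1 mm. Flip: y_m = 157.5168 − y_svg.

**Shape 1** — `<circle>` circle, stroke `#0000ff` → engrave (S367, F4011). Machine vertices: (48.5893,49.8960) → (45.2415,57.9782) → (37.1593,61.3260) → (29.0771,57.9782) → (25.7293,49.8960) → (29.0771,41.8138) → (37.1593,38.4660) → (45.2415,41.8138) → (48.5893,49.8960). Closed: final G1 returns to the first vertex.

**Shape 2** — `<rect>` rectangle, stroke `#0000ff` → engrave (S367, F4011). Machine vertices: (16.0129,90.6663) → (109.0420,90.6663) → (109.0420,58.9268) → (16.0129,58.9268) → (16.0129,90.6663). Closed: final G1 returns to the first vertex.

**Shape 3** — `<rect>` rectangle, stroke `#0000ff` → engrave (S367, F4011). Machine vertices: (115.6068,71.8761) → (141.1090,71.8761) → (141.1090,31.1575) → (115.6068,31.1575) → (115.6068,71.8761). Closed: final G1 returns to the first vertex.

**Shape 4** — `<polygon>` regular polygon, stroke `#0000ff` → engrave (S367, F4011). Machine vertices: (34.8953,123.4055) → (71.6331,127.8763) → (76.1039,91.1385) → (39.3661,86.6677) → (34.8953,123.4055). Closed: final G1 returns to the first vertex.

**Shape 5** — `<polygon>` rectangle, stroke `#0000ff` → engrave (S367, F4011). Machine vertices: (56.9403,138.6141) → (181.1103,138.6141) → (181.1103,111.8775) → (56.9403,111.8775) → (56.9403,138.6141). Closed: final G1 returns to the first vertex.

**Shape 6** — `<path>` regular polygon, stroke `#0000ff` → engrave (S367, F4011). Machine vertices: (140.6813,105.5316) → (137.0427,107.8387) → (136.1013,112.0430) → (138.4084,115.6816) → (142.6127,116.6230) → (146.2513,114.3159) → (147.1927,110.1116) → (144.8856,106.4730) → (140.6813,105.5316). Closed: final G1 returns to the first vertex.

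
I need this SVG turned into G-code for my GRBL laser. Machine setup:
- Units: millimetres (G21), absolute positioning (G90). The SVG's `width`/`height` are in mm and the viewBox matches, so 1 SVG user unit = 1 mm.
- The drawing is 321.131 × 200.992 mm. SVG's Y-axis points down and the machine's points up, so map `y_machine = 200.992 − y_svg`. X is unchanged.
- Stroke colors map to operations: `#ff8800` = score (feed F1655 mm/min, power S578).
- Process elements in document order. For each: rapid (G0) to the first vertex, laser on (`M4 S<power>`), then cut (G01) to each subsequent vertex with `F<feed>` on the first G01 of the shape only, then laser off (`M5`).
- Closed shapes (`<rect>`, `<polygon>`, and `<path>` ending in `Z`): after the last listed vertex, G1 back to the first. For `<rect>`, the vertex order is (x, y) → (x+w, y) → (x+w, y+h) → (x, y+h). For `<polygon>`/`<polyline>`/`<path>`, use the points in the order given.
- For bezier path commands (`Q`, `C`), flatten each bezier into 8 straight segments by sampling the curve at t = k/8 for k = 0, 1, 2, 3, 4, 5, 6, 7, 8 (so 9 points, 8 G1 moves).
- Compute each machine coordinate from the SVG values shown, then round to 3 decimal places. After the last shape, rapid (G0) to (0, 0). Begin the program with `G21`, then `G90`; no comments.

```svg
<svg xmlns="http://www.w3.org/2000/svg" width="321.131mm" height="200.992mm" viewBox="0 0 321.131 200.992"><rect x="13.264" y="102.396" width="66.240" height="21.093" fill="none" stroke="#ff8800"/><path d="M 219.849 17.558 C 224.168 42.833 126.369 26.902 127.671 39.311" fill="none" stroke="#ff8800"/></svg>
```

G21
G90
G0 X13.264 Y98.596
M4 S578
G01 X79.504 Y98.596 F1655
G01 X79.504 Y77.503
G01 X13.264 Y77.503
G01 X13.264 Y98.596
M5
G0 X219.849 Y183.434
M4 S578
G01 X217.075 Y175.752 F1655
G01 X207.085 Y171.117
G01 X192.238 Y168.716
G01 X174.891 Y167.733
G01 X157.403 Y167.353
G01 X142.132 Y166.761
G01 X131.435 Y165.142
G01 X127.671 Y161.681
M5
G0 X0.000 Y0.000

Since the viewBox matches the mm dimensions, user units are millimetres directly. The only transform is the Y-flip y_m = 200.992 − y_svg.

Shape 1 is a rectangle drawn with `<rect>`. Its stroke #ff8800 means score at S578, F1655. After flipping Y the toolpath is (13.264,98.596) → (79.504,98.596) → (79.504,77.503) → (13.264,77.503) → (13.264,98.596), returning to the start.

Shape 2 is a cubic bezier drawn with `<path>`. Its stroke #ff8800 means score at S578, F1655. After flipping Y the toolpath is (219.849,183.434) → (217.075,175.752) → (207.085,171.117) → (192.238,168.716) → (174.891,167.733) → (157.403,167.353) → (142.132,166.761) → (131.435,165.142) → (127.671,161.681).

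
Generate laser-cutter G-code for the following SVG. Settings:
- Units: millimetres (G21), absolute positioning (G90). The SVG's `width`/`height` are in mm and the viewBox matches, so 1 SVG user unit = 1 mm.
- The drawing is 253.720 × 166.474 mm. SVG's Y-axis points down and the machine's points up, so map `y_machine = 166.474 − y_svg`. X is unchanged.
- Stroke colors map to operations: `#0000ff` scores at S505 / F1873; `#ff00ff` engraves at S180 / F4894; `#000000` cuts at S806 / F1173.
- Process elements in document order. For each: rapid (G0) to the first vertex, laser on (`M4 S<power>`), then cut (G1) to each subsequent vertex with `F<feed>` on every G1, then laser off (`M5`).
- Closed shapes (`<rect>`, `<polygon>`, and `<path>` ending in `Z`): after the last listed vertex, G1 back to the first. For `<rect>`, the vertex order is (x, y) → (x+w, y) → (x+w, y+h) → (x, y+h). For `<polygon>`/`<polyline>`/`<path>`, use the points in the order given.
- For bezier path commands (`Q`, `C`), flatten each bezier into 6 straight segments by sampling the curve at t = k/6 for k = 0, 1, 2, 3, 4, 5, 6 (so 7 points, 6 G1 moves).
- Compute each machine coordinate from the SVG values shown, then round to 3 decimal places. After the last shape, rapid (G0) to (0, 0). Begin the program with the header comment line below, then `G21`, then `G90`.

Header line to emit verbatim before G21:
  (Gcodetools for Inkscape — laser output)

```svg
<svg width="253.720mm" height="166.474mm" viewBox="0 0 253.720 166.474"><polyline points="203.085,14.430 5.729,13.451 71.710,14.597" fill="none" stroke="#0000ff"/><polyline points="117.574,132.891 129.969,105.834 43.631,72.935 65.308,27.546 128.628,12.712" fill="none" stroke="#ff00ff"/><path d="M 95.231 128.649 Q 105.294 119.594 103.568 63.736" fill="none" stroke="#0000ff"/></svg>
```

(Gcodetools for Inkscape — laser output)
G21
G90
G0 X203.085 Y152.044
M4 S505
G1 X5.729 Y153.023 F1873
G1 X71.710 Y151.877 F1873
M5
G0 X117.574 Y33.583
M4 S180
G1 X129.969 Y60.640 F4894
G1 X43.631 Y93.539 F4894
G1 X65.308 Y138.928 F4894
G1 X128.628 Y153.762 F4894
M5
G0 X95.231 Y37.825
M4 S505
G1 X98.258 Y42.143 F1873
G1 X100.630 Y49.062 F1873
G1 X102.347 Y58.581 F1873
G1 X103.409 Y70.700 F1873
G1 X103.816 Y85.419 F1873
G1 X103.568 Y102.738 F1873
M5
G0 X0.000 Y0.000

1 u = 1 mm; y_m = 166.474 − y.

[1] `<polyline>` open polyline, #0000ff→score S505 F1873: (203.085,152.044) → (5.729,153.023) → (71.710,151.877)

[2] `<polyline>` open polyline, #ff00ff→engrave S180 F4894: (117.574,33.583) → (129.969,60.640) → (43.631,93.539) → (65.308,138.928) → (128.628,153.762)

[3] `<path>` quadratic bezier, #0000ff→score S505 F1873: (95.231,37.825) → (98.258,42.143) → (100.630,49.062) → (102.347,58.581) → (103.409,70.700) → (103.816,85.419) → (103.568,102.738)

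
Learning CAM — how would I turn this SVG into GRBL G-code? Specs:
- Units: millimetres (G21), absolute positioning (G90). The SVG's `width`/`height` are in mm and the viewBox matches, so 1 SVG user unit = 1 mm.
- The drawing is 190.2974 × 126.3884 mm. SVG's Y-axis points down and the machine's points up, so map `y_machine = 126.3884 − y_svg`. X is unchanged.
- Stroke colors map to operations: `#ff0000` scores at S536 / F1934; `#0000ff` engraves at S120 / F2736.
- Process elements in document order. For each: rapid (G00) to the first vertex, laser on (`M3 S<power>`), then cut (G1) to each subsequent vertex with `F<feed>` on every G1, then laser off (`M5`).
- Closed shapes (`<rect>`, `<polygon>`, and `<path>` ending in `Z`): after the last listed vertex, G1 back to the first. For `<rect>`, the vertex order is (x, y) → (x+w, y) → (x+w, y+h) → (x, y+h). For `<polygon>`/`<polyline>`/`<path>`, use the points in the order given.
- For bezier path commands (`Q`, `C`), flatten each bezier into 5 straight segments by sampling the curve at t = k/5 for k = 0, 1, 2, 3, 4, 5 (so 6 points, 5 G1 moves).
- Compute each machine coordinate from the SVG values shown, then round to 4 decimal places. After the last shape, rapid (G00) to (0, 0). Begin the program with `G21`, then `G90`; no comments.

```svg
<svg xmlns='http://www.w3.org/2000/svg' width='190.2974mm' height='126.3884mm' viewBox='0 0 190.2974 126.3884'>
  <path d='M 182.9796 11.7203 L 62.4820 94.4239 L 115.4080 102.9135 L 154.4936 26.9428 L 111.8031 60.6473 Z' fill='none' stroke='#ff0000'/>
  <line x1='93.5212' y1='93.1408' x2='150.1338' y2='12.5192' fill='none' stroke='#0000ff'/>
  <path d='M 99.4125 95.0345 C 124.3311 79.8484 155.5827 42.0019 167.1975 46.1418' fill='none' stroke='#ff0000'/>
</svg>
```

Since the viewBox matches the mm dimensions, user units are millimetres directly. The only transform is the Y-flip y_m = 126.3884 − y_svg.

Shape 1 is a closed polygon drawn with `<path>`. Its stroke #ff0000 means score at S536, F1934. After flipping Y the toolpath is (182.9796,114.6681) → (62.4820,31.9645) → (115.4080,23.4749) → (154.4936,99.4456) → (111.8031,65.7411) → (182.9796,114.6681), returning to the start.

Shape 2 is a line segment drawn with `<line>`. Its stroke #0000ff means engrave at S120, F2736. After flipping Y the toolpath is (93.5212,33.2476) → (150.1338,113.8692).

Shape 3 is a cubic bezier drawn with `<path>`. Its stroke #ff0000 means score at S536, F1934. After flipping Y the toolpath is (99.4125,31.3539) → (114.9159,42.6676) → (130.6926,56.3168) → (145.4961,69.1984) → (158.0800,78.2093) → (167.1975,80.2466).

G21
G90
G00 X182.9796 Y114.6681
M3 S536
G1 X62.4820 Y31.9645 F1934
G1 X115.4080 Y23.4749 F1934
G1 X154.4936 Y99.4456 F1934
G1 X111.8031 Y65.7411 F1934
G1 X182.9796 Y114.6681 F1934
M5
G00 X93.5212 Y33.2476
M3 S120
G1 X150.1338 Y113.8692 F2736
M5
G00 X99.4125 Y31.3539
M3 S536
G1 X114.9159 Y42.6676 F1934
G1 X130.6926 Y56.3168 F1934
G1 X145.4961 Y69.1984 F1934
G1 X158.0800 Y78.2093 F1934
G1 X167.1975 Y80.2466 F1934
M5
G00 X0.0000 Y0.0000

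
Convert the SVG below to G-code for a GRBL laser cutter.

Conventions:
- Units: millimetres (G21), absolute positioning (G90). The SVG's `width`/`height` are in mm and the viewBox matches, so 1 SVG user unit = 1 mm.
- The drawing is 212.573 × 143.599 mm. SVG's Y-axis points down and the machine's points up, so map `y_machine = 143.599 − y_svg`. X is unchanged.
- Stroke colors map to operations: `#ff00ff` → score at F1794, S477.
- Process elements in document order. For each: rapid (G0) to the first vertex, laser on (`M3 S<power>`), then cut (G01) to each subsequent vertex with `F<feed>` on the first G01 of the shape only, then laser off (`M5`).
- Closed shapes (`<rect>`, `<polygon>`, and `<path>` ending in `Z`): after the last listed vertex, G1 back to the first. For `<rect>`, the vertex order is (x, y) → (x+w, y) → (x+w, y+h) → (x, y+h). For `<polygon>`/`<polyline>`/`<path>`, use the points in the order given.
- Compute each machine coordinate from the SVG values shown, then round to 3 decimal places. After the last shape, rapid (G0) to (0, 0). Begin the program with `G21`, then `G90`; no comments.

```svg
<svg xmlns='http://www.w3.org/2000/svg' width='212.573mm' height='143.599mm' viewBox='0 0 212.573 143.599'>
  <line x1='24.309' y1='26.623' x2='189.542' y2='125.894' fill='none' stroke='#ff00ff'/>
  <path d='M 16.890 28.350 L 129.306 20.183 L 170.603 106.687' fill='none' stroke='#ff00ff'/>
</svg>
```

G21
G90
G0 X24.309 Y116.976
M3 S477
G01 X189.542 Y17.705 F1794
M5
G0 X16.890 Y115.249
M3 S477
G01 X129.306 Y123.416 F1794
G01 X170.603 Y36.912
M5
G0 X0.000 Y0.000

1 u = 1 mm; y_m = 143.599 − y.

[1] `<line>` line segment, #ff00ff→score S477 F1794: (24.309,116.976) → (189.542,17.705)

[2] `<path>` open polyline, #ff00ff→score S477 F1794: (16.890,115.249) → (129.306,123.416) → (170.603,36.912)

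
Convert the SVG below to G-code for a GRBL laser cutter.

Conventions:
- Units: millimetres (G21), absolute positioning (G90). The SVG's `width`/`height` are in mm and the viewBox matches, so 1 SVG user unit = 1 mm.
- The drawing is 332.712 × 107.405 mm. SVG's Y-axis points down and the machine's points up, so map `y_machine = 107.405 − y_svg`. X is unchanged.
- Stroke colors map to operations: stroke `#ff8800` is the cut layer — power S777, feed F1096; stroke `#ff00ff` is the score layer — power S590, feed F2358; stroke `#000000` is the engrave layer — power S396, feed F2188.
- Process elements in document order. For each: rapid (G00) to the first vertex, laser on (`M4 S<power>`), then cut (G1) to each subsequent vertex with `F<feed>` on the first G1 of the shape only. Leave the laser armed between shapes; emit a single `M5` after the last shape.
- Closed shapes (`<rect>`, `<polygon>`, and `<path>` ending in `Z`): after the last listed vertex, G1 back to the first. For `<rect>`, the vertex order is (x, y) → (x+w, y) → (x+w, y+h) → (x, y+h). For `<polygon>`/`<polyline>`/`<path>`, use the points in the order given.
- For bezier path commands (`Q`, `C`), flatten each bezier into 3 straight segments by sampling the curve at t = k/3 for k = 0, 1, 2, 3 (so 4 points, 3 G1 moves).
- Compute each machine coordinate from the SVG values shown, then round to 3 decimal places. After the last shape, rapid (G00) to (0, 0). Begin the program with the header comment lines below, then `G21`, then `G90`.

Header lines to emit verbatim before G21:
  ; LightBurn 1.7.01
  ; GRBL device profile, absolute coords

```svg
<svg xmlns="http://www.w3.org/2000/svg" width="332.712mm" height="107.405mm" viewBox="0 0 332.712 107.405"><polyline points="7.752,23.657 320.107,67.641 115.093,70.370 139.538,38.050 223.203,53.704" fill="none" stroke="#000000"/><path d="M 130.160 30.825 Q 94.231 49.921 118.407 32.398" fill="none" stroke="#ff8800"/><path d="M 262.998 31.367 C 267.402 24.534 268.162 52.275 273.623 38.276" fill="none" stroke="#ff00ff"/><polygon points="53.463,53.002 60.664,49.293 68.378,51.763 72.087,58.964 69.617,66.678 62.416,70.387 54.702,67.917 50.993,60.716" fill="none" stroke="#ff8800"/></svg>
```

1 u = 1 mm; y_m = 107.405 − y.

[1] `<polyline>` open polyline, #000000→engrave S396 F2188: (7.752,83.748) → (320.107,39.764) → (115.093,37.035) → (139.538,69.355) → (223.203,53.701)

[2] `<path>` quadratic bezier, #ff8800→cut S777 F1096: (130.160,76.580) → (112.886,67.918) → (108.968,67.394) → (118.407,75.007)

[3] `<path>` cubic bezier, #ff00ff→score S590 F2358: (262.998,76.038) → (266.496,74.173) → (269.420,66.217) → (273.623,69.129)

[4] `<polygon>` regular polygon, #ff8800→cut S777 F1096: (53.463,54.403) → (60.664,58.112) → (68.378,55.642) → (72.087,48.441) → (69.617,40.727) → (62.416,37.018) → (54.702,39.488) → (50.993,46.689) → (53.463,54.403) (closed)

; LightBurn 1.7.01
; GRBL device profile, absolute coords
G21
G90
G00 X7.752 Y83.748
M4 S396
G1 X320.107 Y39.764 F2188
G1 X115.093 Y37.035
G1 X139.538 Y69.355
G1 X223.203 Y53.701
G00 X130.160 Y76.580
M4 S777
G1 X112.886 Y67.918 F1096
G1 X108.968 Y67.394
G1 X118.407 Y75.007
G00 X262.998 Y76.038
M4 S590
G1 X266.496 Y74.173 F2358
G1 X269.420 Y66.217
G1 X273.623 Y69.129
G00 X53.463 Y54.403
M4 S777
G1 X60.664 Y58.112 F1096
G1 X68.378 Y55.642
G1 X72.087 Y48.441
G1 X69.617 Y40.727
G1 X62.416 Y37.018
G1 X54.702 Y39.488
G1 X50.993 Y46.689
G1 X53.463 Y54.403
M5
G00 X0.000 Y0.000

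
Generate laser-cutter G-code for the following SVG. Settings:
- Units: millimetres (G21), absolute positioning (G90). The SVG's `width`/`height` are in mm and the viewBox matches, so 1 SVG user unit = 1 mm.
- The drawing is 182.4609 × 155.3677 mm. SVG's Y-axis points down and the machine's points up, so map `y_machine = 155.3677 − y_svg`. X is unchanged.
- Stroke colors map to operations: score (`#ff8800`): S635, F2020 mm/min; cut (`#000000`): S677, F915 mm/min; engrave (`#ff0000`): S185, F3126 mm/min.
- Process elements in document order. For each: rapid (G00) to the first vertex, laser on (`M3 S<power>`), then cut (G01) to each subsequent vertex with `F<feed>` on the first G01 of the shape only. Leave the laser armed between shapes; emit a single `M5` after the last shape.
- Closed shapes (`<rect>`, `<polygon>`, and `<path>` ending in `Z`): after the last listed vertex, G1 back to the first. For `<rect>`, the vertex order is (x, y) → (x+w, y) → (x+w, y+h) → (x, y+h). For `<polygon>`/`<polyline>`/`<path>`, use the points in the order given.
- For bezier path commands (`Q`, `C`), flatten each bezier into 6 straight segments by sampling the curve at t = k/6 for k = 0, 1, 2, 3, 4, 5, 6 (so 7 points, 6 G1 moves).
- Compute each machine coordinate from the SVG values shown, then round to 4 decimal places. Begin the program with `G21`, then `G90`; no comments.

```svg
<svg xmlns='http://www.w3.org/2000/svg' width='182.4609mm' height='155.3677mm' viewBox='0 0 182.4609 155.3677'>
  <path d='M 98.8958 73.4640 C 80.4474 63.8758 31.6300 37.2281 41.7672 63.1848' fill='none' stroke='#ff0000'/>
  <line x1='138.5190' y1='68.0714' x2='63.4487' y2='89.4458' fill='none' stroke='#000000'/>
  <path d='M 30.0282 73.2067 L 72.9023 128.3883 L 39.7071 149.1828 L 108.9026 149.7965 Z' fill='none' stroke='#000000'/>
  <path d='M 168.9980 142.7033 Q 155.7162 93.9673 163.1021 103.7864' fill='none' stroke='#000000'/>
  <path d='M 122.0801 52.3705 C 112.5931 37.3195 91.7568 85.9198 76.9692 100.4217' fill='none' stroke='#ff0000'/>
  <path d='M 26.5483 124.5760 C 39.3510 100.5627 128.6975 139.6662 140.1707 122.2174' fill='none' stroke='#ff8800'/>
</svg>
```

viewBox `0 0 182.4609 155.3677` with mm width/height → 1 unit = 1 mm. Flip: y_m = 155.3677 − y_svg.

**Shape 1** — `<path>` cubic bezier, stroke `#ff0000` → engrave (S185, F3126). Control points (SVG): P0=(98.8958,73.4640), P1=(80.4474,63.8758), P2=(31.6300,37.2281), P3=(41.7672,63.1848); sampled at t=k/6. Machine vertices: (98.8958,81.9037) → (87.5544,87.7969) → (73.6327,94.5983) → (59.6119,100.3726) → (47.9733,103.1849) → (41.1979,101.1001) → (41.7672,92.1829). Open path.

**Shape 2** — `<line>` line segment, stroke `#000000` → cut (S677, F915). Machine vertices: (138.5190,87.2963) → (63.4487,65.9219). Open path.

**Shape 3** — `<path>` closed polygon, stroke `#000000` → cut (S677, F915). Machine vertices: (30.0282,82.1610) → (72.9023,26.9794) → (39.7071,6.1849) → (108.9026,5.5712) → (30.0282,82.1610). Closed: final G1 returns to the first vertex.

**Shape 4** — `<path>` quadratic bezier, stroke `#000000` → cut (S677, F915). Control points (SVG): P0=(168.9980,142.7033), P1=(155.7162,93.9673), P2=(163.1021,103.7864); sampled at t=k/6. Machine vertices: (168.9980,12.6644) → (165.1448,27.2832) → (162.4399,38.6489) → (160.8831,46.7616) → (160.4746,51.6212) → (161.2142,53.2278) → (163.1021,51.5813). Open path.

**Shape 5** — `<path>` cubic bezier, stroke `#ff0000` → engrave (S185, F3126). Control points (SVG): P0=(122.0801,52.3705), P1=(112.5931,37.3195), P2=(91.7568,85.9198), P3=(76.9692,100.4217); sampled at t=k/6. Machine vertices: (122.0801,102.9972) → (116.4714,105.6710) → (109.4544,100.4515) → (101.5124,90.0539) → (93.1287,77.1937) → (84.7865,64.5859) → (76.9692,54.9460). Open path.

**Shape 6** — `<path>` cubic bezier, stroke `#ff8800` → score (S635, F2020). Control points (SVG): P0=(26.5483,124.5760), P1=(39.3510,100.5627), P2=(128.6975,139.6662), P3=(140.1707,122.2174); sampled at t=k/6. Machine vertices: (26.5483,30.7917) → (38.6134,38.0926) → (59.1464,38.1983) → (83.8581,34.4327) → (108.4589,30.1201) → (128.6596,28.5846) → (140.1707,33.1503). Open path.

G21
G90
G00 X98.8958 Y81.9037
M3 S185
G01 X87.5544 Y87.7969 F3126
G01 X73.6327 Y94.5983
G01 X59.6119 Y100.3726
G01 X47.9733 Y103.1849
G01 X41.1979 Y101.1001
G01 X41.7672 Y92.1829
G00 X138.5190 Y87.2963
M3 S677
G01 X63.4487 Y65.9219 F915
G00 X30.0282 Y82.1610
M3 S677
G01 X72.9023 Y26.9794 F915
G01 X39.7071 Y6.1849
G01 X108.9026 Y5.5712
G01 X30.0282 Y82.1610
G00 X168.9980 Y12.6644
M3 S677
G01 X165.1448 Y27.2832 F915
G01 X162.4399 Y38.6489
G01 X160.8831 Y46.7616
G01 X160.4746 Y51.6212
G01 X161.2142 Y53.2278
G01 X163.1021 Y51.5813
G00 X122.0801 Y102.9972
M3 S185
G01 X116.4714 Y105.6710 F3126
G01 X109.4544 Y100.4515
G01 X101.5124 Y90.0539
G01 X93.1287 Y77.1937
G01 X84.7865 Y64.5859
G01 X76.9692 Y54.9460
G00 X26.5483 Y30.7917
M3 S635
G01 X38.6134 Y38.0926 F2020
G01 X59.1464 Y38.1983
G01 X83.8581 Y34.4327
G01 X108.4589 Y30.1201
G01 X128.6596 Y28.5846
G01 X140.1707 Y33.1503
M5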